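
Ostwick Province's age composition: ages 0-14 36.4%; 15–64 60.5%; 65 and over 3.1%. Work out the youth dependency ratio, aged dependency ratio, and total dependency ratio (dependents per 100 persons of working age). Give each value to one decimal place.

Youth dependency ratio: 60.2
Old-age dependency ratio: 5.1
Total dependency ratio: 65.3

Youth dependency ratio = 36.4 / 60.5 × 100 = 60.2
Old-age dependency ratio = 3.1 / 60.5 × 100 = 5.1
Total dependency ratio = (36.4 + 3.1) / 60.5 × 100 = 39.5 / 60.5 × 100 = 65.3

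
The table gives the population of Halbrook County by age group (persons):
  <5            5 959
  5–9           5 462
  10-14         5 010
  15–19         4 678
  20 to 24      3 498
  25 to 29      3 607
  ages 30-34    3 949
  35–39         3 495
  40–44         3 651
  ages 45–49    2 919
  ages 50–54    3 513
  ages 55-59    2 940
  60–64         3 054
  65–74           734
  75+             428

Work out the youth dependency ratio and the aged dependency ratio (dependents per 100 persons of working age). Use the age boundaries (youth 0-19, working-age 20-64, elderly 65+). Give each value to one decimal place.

Youth dependency ratio: 68.9
Old-age dependency ratio: 3.8

0–19: 5 959 + 5 462 + 5 010 + 4 678 = 21 109
20–64: 3 498 + 3 607 + 3 949 + 3 495 + 3 651 + 2 919 + 3 513 + 2 940 + 3 054 = 30 626
65+: 734 + 428 = 1 162
Youth dependency ratio = 21 109 / 30 626 × 100 = 68.9
Old-age dependency ratio = 1 162 / 30 626 × 100 = 3.8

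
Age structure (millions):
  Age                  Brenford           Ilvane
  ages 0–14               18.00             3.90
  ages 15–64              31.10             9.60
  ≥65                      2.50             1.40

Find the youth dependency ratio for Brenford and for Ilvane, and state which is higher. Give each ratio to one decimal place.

Brenford: 57.9
Ilvane: 40.6
Higher: Brenford

Brenford: 18.00 / 31.10 × 100 = 57.9
Ilvane: 3.90 / 9.60 × 100 = 40.6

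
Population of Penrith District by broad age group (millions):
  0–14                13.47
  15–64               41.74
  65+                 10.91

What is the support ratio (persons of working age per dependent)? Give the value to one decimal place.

Support ratio: 1.7

Support ratio = 41.74 / (13.47 + 10.91) = 41.74 / 24.38 = 1.7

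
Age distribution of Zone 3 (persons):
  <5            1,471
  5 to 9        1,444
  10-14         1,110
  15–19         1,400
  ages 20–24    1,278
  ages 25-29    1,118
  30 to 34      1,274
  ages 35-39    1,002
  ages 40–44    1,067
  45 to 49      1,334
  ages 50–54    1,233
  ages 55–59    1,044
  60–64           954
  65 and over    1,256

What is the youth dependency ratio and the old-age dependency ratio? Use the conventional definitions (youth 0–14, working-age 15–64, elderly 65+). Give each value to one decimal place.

Youth dependency ratio: 34.4
Old-age dependency ratio: 10.7

0–14: 1,471 + 1,444 + 1,110 = 4,025
15–64: 1,400 + 1,278 + 1,118 + 1,274 + 1,002 + 1,067 + 1,334 + 1,233 + 1,044 + 954 = 11,704
65+: 1,256
Youth dependency ratio = 4,025 / 11,704 × 100 = 34.4
Old-age dependency ratio = 1,256 / 11,704 × 100 = 10.7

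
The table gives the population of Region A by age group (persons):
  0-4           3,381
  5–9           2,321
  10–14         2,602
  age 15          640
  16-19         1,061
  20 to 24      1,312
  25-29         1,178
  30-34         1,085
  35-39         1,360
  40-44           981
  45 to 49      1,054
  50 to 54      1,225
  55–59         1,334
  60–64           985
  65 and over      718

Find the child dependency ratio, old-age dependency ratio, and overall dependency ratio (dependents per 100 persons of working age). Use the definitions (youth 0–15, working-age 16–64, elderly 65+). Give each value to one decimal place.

0–15: 3,381 + 2,321 + 2,602 + 640 = 8,944
16–64: 1,061 + 1,312 + 1,178 + 1,085 + 1,360 + 981 + 1,054 + 1,225 + 1,334 + 985 = 11,575
65+: 718
Youth dependency ratio = 8,944 / 11,575 × 100 = 77.3
Old-age dependency ratio = 718 / 11,575 × 100 = 6.2
Total dependency ratio = (8,944 + 718) / 11,575 × 100 = 9,662 / 11,575 × 100 = 83.5

Youth dependency ratio: 77.3
Old-age dependency ratio: 6.2
Total dependency ratio: 83.5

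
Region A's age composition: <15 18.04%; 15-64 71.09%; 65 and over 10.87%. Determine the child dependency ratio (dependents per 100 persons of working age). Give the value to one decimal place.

Youth dependency ratio: 25.4

Youth dependency ratio = 18.04 / 71.09 × 100 = 25.4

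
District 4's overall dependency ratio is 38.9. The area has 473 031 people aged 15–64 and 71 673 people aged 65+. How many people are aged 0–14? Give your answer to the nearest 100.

Total dependency ratio = (youth + elderly) / working-age × 100
38.9 = (Y + 71 673) / 473 031 × 100
⇒ 112 300

Aged 0–14: 112 300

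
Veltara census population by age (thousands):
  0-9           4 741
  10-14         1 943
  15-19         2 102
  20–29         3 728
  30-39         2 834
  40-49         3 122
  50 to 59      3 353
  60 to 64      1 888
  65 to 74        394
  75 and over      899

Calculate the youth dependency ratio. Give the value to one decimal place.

0–14: 4 741 + 1 943 = 6 684
15–64: 2 102 + 3 728 + 2 834 + 3 122 + 3 353 + 1 888 = 17 027
65+: 394 + 899 = 1 293
Youth dependency ratio = 6 684 / 17 027 × 100 = 39.3

Youth dependency ratio: 39.3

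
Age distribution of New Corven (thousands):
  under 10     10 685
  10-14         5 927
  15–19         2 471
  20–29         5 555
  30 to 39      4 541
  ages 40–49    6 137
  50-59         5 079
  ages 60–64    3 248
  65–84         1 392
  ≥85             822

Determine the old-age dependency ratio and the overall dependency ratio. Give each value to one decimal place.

Old-age dependency ratio: 8.2
Total dependency ratio: 69.6

0–14: 10 685 + 5 927 = 16 612
15–64: 2 471 + 5 555 + 4 541 + 6 137 + 5 079 + 3 248 = 27 031
65+: 1 392 + 822 = 2 214
Old-age dependency ratio = 2 214 / 27 031 × 100 = 8.2
Total dependency ratio = (16 612 + 2 214) / 27 031 × 100 = 18 826 / 27 031 × 100 = 69.6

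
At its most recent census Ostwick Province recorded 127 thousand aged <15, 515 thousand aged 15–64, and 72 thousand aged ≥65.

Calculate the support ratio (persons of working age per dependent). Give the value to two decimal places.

Support ratio = 515 / (127 + 72) = 515 / 199 = 2.59

Support ratio: 2.59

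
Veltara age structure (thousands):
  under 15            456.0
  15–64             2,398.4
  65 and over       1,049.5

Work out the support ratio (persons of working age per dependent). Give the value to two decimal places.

Support ratio: 1.59

Support ratio = 2,398.4 / (456.0 + 1,049.5) = 2,398.4 / 1,505.5 = 1.59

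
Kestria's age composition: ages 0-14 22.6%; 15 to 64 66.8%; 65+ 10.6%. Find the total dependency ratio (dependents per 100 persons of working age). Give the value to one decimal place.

Total dependency ratio: 49.7

Total dependency ratio = (22.6 + 10.6) / 66.8 × 100 = 33.2 / 66.8 × 100 = 49.7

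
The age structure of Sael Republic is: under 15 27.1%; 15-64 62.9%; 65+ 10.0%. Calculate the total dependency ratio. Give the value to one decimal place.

Total dependency ratio: 59.0

Total dependency ratio = (27.1 + 10.0) / 62.9 × 100 = 37.1 / 62.9 × 100 = 59.0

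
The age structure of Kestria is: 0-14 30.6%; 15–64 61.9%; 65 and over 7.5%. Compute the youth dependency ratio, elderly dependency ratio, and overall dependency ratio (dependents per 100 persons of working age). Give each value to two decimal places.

Youth dependency ratio = 30.6 / 61.9 × 100 = 49.43
Old-age dependency ratio = 7.5 / 61.9 × 100 = 12.12
Total dependency ratio = (30.6 + 7.5) / 61.9 × 100 = 38.1 / 61.9 × 100 = 61.55

Youth dependency ratio: 49.43
Old-age dependency ratio: 12.12
Total dependency ratio: 61.55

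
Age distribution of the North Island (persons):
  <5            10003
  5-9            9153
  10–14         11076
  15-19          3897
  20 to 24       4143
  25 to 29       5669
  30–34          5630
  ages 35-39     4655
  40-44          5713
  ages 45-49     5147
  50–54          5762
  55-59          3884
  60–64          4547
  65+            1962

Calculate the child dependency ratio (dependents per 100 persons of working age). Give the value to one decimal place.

0–14: 10003 + 9153 + 11076 = 30232
15–64: 3897 + 4143 + 5669 + 5630 + 4655 + 5713 + 5147 + 5762 + 3884 + 4547 = 49047
65+: 1962
Youth dependency ratio = 30232 / 49047 × 100 = 61.6

Youth dependency ratio: 61.6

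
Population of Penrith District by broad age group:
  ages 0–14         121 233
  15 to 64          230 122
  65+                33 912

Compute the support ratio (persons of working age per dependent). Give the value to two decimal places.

Support ratio: 1.48

Support ratio = 230 122 / (121 233 + 33 912) = 230 122 / 155 145 = 1.48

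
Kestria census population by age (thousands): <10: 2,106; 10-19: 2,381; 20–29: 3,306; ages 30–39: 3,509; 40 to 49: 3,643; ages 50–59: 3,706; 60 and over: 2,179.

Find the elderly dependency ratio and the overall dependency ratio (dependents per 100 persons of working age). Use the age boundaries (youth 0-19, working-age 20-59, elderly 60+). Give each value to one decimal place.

0–19: 2,106 + 2,381 = 4,487
20–59: 3,306 + 3,509 + 3,643 + 3,706 = 14,164
60+: 2,179
Old-age dependency ratio = 2,179 / 14,164 × 100 = 15.4
Total dependency ratio = (4,487 + 2,179) / 14,164 × 100 = 6,666 / 14,164 × 100 = 47.1

Old-age dependency ratio: 15.4
Total dependency ratio: 47.1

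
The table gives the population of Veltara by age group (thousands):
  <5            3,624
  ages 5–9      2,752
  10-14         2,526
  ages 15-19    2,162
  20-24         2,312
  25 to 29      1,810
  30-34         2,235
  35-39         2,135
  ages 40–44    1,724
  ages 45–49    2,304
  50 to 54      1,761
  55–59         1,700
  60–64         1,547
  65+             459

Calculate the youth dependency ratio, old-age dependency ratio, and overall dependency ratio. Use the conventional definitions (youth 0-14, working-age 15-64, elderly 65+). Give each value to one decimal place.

Youth dependency ratio: 45.2
Old-age dependency ratio: 2.3
Total dependency ratio: 47.5

0–14: 3,624 + 2,752 + 2,526 = 8,902
15–64: 2,162 + 2,312 + 1,810 + 2,235 + 2,135 + 1,724 + 2,304 + 1,761 + 1,700 + 1,547 = 19,690
65+: 459
Youth dependency ratio = 8,902 / 19,690 × 100 = 45.2
Old-age dependency ratio = 459 / 19,690 × 100 = 2.3
Total dependency ratio = (8,902 + 459) / 19,690 × 100 = 9,361 / 19,690 × 100 = 47.5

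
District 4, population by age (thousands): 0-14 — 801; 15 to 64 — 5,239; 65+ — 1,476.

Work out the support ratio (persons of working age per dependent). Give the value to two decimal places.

Support ratio: 2.30

Support ratio = 5,239 / (801 + 1,476) = 5,239 / 2,277 = 2.30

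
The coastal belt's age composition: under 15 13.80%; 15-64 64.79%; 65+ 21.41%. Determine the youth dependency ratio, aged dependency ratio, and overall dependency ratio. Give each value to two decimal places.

Youth dependency ratio: 21.30
Old-age dependency ratio: 33.05
Total dependency ratio: 54.34

Youth dependency ratio = 13.80 / 64.79 × 100 = 21.30
Old-age dependency ratio = 21.41 / 64.79 × 100 = 33.05
Total dependency ratio = (13.80 + 21.41) / 64.79 × 100 = 35.21 / 64.79 × 100 = 54.34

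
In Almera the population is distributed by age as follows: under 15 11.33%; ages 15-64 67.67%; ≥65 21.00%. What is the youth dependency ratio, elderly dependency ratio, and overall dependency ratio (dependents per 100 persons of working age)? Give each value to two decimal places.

Youth dependency ratio: 16.74
Old-age dependency ratio: 31.03
Total dependency ratio: 47.78

Youth dependency ratio = 11.33 / 67.67 × 100 = 16.74
Old-age dependency ratio = 21.00 / 67.67 × 100 = 31.03
Total dependency ratio = (11.33 + 21.00) / 67.67 × 100 = 32.33 / 67.67 × 100 = 47.78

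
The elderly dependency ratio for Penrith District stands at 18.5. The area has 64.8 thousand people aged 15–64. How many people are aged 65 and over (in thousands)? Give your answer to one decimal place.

Old-age dependency ratio = elderly / working-age × 100
18.5 = E / 64.8 × 100
⇒ 12.0

Aged 65 and over: 12.0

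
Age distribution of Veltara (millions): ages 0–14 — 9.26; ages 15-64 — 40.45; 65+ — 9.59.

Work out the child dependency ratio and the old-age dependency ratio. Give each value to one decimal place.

Youth dependency ratio: 22.9
Old-age dependency ratio: 23.7

Youth dependency ratio = 9.26 / 40.45 × 100 = 22.9
Old-age dependency ratio = 9.59 / 40.45 × 100 = 23.7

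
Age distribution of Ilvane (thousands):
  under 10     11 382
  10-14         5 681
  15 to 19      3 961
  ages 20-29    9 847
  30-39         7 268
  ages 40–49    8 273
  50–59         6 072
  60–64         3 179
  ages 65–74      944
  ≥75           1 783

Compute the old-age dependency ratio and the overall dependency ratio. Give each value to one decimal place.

Old-age dependency ratio: 7.1
Total dependency ratio: 51.3

0–14: 11 382 + 5 681 = 17 063
15–64: 3 961 + 9 847 + 7 268 + 8 273 + 6 072 + 3 179 = 38 600
65+: 944 + 1 783 = 2 727
Old-age dependency ratio = 2 727 / 38 600 × 100 = 7.1
Total dependency ratio = (17 063 + 2 727) / 38 600 × 100 = 19 790 / 38 600 × 100 = 51.3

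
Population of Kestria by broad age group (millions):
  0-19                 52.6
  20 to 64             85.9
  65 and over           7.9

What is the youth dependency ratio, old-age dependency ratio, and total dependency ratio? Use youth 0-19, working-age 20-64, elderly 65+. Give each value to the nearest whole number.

Youth dependency ratio = 52.6 / 85.9 × 100 = 61
Old-age dependency ratio = 7.9 / 85.9 × 100 = 9
Total dependency ratio = (52.6 + 7.9) / 85.9 × 100 = 60.5 / 85.9 × 100 = 70

Youth dependency ratio: 61
Old-age dependency ratio: 9
Total dependency ratio: 70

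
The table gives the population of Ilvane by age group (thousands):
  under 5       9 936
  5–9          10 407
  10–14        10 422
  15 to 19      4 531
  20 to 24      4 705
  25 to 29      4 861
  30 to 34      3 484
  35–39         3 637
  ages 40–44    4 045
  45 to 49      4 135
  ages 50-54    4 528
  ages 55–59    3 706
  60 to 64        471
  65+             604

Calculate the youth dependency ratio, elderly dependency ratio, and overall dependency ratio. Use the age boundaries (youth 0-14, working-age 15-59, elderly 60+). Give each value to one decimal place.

0–14: 9 936 + 10 407 + 10 422 = 30 765
15–59: 4 531 + 4 705 + 4 861 + 3 484 + 3 637 + 4 045 + 4 135 + 4 528 + 3 706 = 37 632
60+: 471 + 604 = 1 075
Youth dependency ratio = 30 765 / 37 632 × 100 = 81.8
Old-age dependency ratio = 1 075 / 37 632 × 100 = 2.9
Total dependency ratio = (30 765 + 1 075) / 37 632 × 100 = 31 840 / 37 632 × 100 = 84.6

Youth dependency ratio: 81.8
Old-age dependency ratio: 2.9
Total dependency ratio: 84.6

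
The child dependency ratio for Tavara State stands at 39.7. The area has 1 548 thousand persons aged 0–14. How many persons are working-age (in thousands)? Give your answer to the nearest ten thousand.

Youth dependency ratio = youth / working-age × 100
39.7 = 1 548 / W × 100
⇒ 3 900

Working-age: 3 900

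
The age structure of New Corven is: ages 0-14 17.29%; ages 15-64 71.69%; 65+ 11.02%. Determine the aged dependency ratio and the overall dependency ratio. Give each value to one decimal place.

Old-age dependency ratio = 11.02 / 71.69 × 100 = 15.4
Total dependency ratio = (17.29 + 11.02) / 71.69 × 100 = 28.31 / 71.69 × 100 = 39.5

Old-age dependency ratio: 15.4
Total dependency ratio: 39.5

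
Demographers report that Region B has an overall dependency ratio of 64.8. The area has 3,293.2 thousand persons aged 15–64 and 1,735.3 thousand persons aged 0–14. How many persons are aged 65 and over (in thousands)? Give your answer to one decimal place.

Aged 65 and over: 398.7

Total dependency ratio = (youth + elderly) / working-age × 100
64.8 = (1,735.3 + E) / 3,293.2 × 100
⇒ 398.7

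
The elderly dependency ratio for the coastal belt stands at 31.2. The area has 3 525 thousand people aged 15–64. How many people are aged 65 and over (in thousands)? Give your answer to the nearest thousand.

Aged 65 and over: 1 100

Old-age dependency ratio = elderly / working-age × 100
31.2 = E / 3 525 × 100
⇒ 1 100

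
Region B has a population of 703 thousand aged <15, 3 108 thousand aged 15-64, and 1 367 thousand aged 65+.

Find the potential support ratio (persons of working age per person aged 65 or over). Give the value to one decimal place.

Potential support ratio: 2.3

Potential support ratio = 3 108 / 1 367 = 2.3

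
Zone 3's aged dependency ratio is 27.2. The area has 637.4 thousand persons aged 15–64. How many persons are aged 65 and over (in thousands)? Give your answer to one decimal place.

Old-age dependency ratio = elderly / working-age × 100
27.2 = E / 637.4 × 100
⇒ 173.4

Aged 65 and over: 173.4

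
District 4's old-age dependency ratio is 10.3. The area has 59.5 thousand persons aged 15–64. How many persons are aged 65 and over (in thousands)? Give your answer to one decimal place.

Aged 65 and over: 6.1

Old-age dependency ratio = elderly / working-age × 100
10.3 = E / 59.5 × 100
⇒ 6.1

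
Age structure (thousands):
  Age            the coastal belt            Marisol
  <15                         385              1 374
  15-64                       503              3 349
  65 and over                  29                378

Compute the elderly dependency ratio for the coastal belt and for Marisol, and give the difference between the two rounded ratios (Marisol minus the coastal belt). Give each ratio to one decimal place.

the coastal belt: 29 / 503 × 100 = 5.8
Marisol: 378 / 3 349 × 100 = 11.3

the coastal belt: 5.8
Marisol: 11.3
Difference: +5.5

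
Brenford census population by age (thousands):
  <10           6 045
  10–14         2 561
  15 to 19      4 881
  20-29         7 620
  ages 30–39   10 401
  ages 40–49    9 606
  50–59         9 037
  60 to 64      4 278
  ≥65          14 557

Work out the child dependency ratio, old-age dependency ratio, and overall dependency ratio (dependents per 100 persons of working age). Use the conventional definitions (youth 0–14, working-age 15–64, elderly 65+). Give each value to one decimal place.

0–14: 6 045 + 2 561 = 8 606
15–64: 4 881 + 7 620 + 10 401 + 9 606 + 9 037 + 4 278 = 45 823
65+: 14 557
Youth dependency ratio = 8 606 / 45 823 × 100 = 18.8
Old-age dependency ratio = 14 557 / 45 823 × 100 = 31.8
Total dependency ratio = (8 606 + 14 557) / 45 823 × 100 = 23 163 / 45 823 × 100 = 50.5

Youth dependency ratio: 18.8
Old-age dependency ratio: 31.8
Total dependency ratio: 50.5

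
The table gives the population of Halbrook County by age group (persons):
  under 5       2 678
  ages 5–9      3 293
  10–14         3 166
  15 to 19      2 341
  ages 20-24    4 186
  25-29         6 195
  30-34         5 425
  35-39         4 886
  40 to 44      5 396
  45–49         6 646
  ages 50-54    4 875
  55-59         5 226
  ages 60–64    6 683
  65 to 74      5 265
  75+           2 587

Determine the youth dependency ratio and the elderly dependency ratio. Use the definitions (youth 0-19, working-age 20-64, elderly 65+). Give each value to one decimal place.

Youth dependency ratio: 23.2
Old-age dependency ratio: 15.9

0–19: 2 678 + 3 293 + 3 166 + 2 341 = 11 478
20–64: 4 186 + 6 195 + 5 425 + 4 886 + 5 396 + 6 646 + 4 875 + 5 226 + 6 683 = 49 518
65+: 5 265 + 2 587 = 7 852
Youth dependency ratio = 11 478 / 49 518 × 100 = 23.2
Old-age dependency ratio = 7 852 / 49 518 × 100 = 15.9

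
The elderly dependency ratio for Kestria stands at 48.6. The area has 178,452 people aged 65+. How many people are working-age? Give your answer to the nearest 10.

Working-age: 367,190

Old-age dependency ratio = elderly / working-age × 100
48.6 = 178,452 / W × 100
⇒ 367,190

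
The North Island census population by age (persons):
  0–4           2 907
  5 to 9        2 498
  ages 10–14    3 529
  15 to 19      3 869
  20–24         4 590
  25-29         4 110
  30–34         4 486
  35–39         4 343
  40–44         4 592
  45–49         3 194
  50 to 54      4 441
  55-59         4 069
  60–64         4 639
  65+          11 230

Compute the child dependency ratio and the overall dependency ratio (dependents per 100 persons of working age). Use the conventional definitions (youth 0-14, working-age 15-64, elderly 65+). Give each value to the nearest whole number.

Youth dependency ratio: 21
Total dependency ratio: 48

0–14: 2 907 + 2 498 + 3 529 = 8 934
15–64: 3 869 + 4 590 + 4 110 + 4 486 + 4 343 + 4 592 + 3 194 + 4 441 + 4 069 + 4 639 = 42 333
65+: 11 230
Youth dependency ratio = 8 934 / 42 333 × 100 = 21
Total dependency ratio = (8 934 + 11 230) / 42 333 × 100 = 20 164 / 42 333 × 100 = 48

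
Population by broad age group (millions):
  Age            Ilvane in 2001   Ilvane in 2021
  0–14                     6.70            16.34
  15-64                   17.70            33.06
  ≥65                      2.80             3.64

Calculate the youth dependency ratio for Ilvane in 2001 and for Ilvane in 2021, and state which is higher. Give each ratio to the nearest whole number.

Ilvane in 2001: 6.70 / 17.70 × 100 = 38
Ilvane in 2021: 16.34 / 33.06 × 100 = 49

Ilvane in 2001: 38
Ilvane in 2021: 49
Higher: Ilvane in 2021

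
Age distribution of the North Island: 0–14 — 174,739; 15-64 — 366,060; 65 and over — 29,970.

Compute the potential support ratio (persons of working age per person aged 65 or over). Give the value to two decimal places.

Potential support ratio = 366,060 / 29,970 = 12.21

Potential support ratio: 12.21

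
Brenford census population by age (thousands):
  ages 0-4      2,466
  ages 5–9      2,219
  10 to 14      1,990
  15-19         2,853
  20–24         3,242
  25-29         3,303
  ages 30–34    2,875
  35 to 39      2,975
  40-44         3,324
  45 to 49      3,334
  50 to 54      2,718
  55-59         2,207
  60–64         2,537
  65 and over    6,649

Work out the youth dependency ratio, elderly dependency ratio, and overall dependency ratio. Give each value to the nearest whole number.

Youth dependency ratio: 23
Old-age dependency ratio: 23
Total dependency ratio: 45

0–14: 2,466 + 2,219 + 1,990 = 6,675
15–64: 2,853 + 3,242 + 3,303 + 2,875 + 2,975 + 3,324 + 3,334 + 2,718 + 2,207 + 2,537 = 29,368
65+: 6,649
Youth dependency ratio = 6,675 / 29,368 × 100 = 23
Old-age dependency ratio = 6,649 / 29,368 × 100 = 23
Total dependency ratio = (6,675 + 6,649) / 29,368 × 100 = 13,324 / 29,368 × 100 = 45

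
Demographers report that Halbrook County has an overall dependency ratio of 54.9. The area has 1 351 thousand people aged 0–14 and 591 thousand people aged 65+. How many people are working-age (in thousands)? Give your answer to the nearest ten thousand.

Working-age: 3 540

Total dependency ratio = (youth + elderly) / working-age × 100
54.9 = (1 351 + 591) / W × 100
⇒ 3 540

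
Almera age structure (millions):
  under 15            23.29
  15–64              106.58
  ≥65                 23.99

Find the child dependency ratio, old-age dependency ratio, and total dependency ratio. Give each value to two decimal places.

Youth dependency ratio = 23.29 / 106.58 × 100 = 21.85
Old-age dependency ratio = 23.99 / 106.58 × 100 = 22.51
Total dependency ratio = (23.29 + 23.99) / 106.58 × 100 = 47.28 / 106.58 × 100 = 44.36

Youth dependency ratio: 21.85
Old-age dependency ratio: 22.51
Total dependency ratio: 44.36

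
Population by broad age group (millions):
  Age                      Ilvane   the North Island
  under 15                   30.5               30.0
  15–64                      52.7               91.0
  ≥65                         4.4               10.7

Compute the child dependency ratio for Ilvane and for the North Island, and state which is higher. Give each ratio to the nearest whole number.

Ilvane: 58
the North Island: 33
Higher: Ilvane

Ilvane: 30.5 / 52.7 × 100 = 58
the North Island: 30.0 / 91.0 × 100 = 33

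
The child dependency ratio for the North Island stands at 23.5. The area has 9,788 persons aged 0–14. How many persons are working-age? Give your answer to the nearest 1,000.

Youth dependency ratio = youth / working-age × 100
23.5 = 9,788 / W × 100
⇒ 42,000

Working-age: 42,000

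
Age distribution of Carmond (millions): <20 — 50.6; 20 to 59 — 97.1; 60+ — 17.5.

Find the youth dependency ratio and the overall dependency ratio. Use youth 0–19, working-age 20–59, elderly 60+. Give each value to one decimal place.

Youth dependency ratio: 52.1
Total dependency ratio: 70.1

Youth dependency ratio = 50.6 / 97.1 × 100 = 52.1
Total dependency ratio = (50.6 + 17.5) / 97.1 × 100 = 68.1 / 97.1 × 100 = 70.1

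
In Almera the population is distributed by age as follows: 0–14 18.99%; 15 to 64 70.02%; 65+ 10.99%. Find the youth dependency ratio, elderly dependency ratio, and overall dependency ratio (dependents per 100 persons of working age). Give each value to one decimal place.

Youth dependency ratio = 18.99 / 70.02 × 100 = 27.1
Old-age dependency ratio = 10.99 / 70.02 × 100 = 15.7
Total dependency ratio = (18.99 + 10.99) / 70.02 × 100 = 29.98 / 70.02 × 100 = 42.8

Youth dependency ratio: 27.1
Old-age dependency ratio: 15.7
Total dependency ratio: 42.8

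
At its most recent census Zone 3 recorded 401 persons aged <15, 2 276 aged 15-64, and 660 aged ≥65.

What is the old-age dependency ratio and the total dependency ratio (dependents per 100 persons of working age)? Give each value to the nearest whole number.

Old-age dependency ratio = 660 / 2 276 × 100 = 29
Total dependency ratio = (401 + 660) / 2 276 × 100 = 1 061 / 2 276 × 100 = 47

Old-age dependency ratio: 29
Total dependency ratio: 47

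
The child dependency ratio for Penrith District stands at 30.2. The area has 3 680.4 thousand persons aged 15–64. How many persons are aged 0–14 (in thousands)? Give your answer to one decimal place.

Aged 0–14: 1 111.5

Youth dependency ratio = youth / working-age × 100
30.2 = Y / 3 680.4 × 100
⇒ 1 111.5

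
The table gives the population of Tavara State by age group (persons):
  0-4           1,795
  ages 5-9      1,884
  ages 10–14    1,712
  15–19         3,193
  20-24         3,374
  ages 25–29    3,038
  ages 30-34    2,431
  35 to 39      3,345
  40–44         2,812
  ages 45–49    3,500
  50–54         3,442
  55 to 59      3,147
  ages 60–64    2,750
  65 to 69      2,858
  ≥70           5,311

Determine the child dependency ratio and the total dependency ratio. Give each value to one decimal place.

Youth dependency ratio: 17.4
Total dependency ratio: 43.7

0–14: 1,795 + 1,884 + 1,712 = 5,391
15–64: 3,193 + 3,374 + 3,038 + 2,431 + 3,345 + 2,812 + 3,500 + 3,442 + 3,147 + 2,750 = 31,032
65+: 2,858 + 5,311 = 8,169
Youth dependency ratio = 5,391 / 31,032 × 100 = 17.4
Total dependency ratio = (5,391 + 8,169) / 31,032 × 100 = 13,560 / 31,032 × 100 = 43.7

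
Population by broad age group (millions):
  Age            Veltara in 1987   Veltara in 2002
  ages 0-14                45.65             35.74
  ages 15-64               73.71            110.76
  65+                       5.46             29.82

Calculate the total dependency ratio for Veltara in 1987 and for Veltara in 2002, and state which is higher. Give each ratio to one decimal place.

Veltara in 1987: (45.65 + 5.46) / 73.71 × 100 = 51.11 / 73.71 × 100 = 69.3
Veltara in 2002: (35.74 + 29.82) / 110.76 × 100 = 65.56 / 110.76 × 100 = 59.2

Veltara in 1987: 69.3
Veltara in 2002: 59.2
Higher: Veltara in 1987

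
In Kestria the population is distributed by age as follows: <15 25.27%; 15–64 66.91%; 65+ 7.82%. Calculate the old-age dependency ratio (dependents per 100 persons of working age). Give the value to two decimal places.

Old-age dependency ratio: 11.69

Old-age dependency ratio = 7.82 / 66.91 × 100 = 11.69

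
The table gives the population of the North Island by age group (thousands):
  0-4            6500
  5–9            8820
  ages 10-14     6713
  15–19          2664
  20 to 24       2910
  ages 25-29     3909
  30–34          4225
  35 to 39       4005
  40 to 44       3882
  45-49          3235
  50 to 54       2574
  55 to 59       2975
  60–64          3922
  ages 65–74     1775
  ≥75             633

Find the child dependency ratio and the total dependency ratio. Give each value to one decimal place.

Youth dependency ratio: 64.2
Total dependency ratio: 71.3

0–14: 6500 + 8820 + 6713 = 22033
15–64: 2664 + 2910 + 3909 + 4225 + 4005 + 3882 + 3235 + 2574 + 2975 + 3922 = 34301
65+: 1775 + 633 = 2408
Youth dependency ratio = 22033 / 34301 × 100 = 64.2
Total dependency ratio = (22033 + 2408) / 34301 × 100 = 24441 / 34301 × 100 = 71.3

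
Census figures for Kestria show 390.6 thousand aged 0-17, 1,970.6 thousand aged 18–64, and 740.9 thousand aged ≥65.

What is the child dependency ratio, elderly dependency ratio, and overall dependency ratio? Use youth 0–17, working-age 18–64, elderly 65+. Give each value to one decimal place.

Youth dependency ratio: 19.8
Old-age dependency ratio: 37.6
Total dependency ratio: 57.4

Youth dependency ratio = 390.6 / 1,970.6 × 100 = 19.8
Old-age dependency ratio = 740.9 / 1,970.6 × 100 = 37.6
Total dependency ratio = (390.6 + 740.9) / 1,970.6 × 100 = 1,131.5 / 1,970.6 × 100 = 57.4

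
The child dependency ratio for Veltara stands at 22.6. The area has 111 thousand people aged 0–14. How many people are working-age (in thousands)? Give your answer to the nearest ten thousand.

Youth dependency ratio = youth / working-age × 100
22.6 = 111 / W × 100
⇒ 490

Working-age: 490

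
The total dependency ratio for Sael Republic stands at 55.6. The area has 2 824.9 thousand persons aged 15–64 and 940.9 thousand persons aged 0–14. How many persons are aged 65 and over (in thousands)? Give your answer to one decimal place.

Aged 65 and over: 629.7

Total dependency ratio = (youth + elderly) / working-age × 100
55.6 = (940.9 + E) / 2 824.9 × 100
⇒ 629.7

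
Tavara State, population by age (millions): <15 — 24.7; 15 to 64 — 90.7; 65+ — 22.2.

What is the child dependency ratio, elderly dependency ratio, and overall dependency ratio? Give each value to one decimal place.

Youth dependency ratio = 24.7 / 90.7 × 100 = 27.2
Old-age dependency ratio = 22.2 / 90.7 × 100 = 24.5
Total dependency ratio = (24.7 + 22.2) / 90.7 × 100 = 46.9 / 90.7 × 100 = 51.7

Youth dependency ratio: 27.2
Old-age dependency ratio: 24.5
Total dependency ratio: 51.7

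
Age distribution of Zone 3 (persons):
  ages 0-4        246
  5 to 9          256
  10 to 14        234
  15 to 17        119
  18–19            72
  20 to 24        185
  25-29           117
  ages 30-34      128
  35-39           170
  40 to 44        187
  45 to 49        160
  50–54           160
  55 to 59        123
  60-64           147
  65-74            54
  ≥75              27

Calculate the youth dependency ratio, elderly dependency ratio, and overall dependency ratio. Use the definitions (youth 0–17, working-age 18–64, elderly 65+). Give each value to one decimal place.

0–17: 246 + 256 + 234 + 119 = 855
18–64: 72 + 185 + 117 + 128 + 170 + 187 + 160 + 160 + 123 + 147 = 1449
65+: 54 + 27 = 81
Youth dependency ratio = 855 / 1449 × 100 = 59.0
Old-age dependency ratio = 81 / 1449 × 100 = 5.6
Total dependency ratio = (855 + 81) / 1449 × 100 = 936 / 1449 × 100 = 64.6

Youth dependency ratio: 59.0
Old-age dependency ratio: 5.6
Total dependency ratio: 64.6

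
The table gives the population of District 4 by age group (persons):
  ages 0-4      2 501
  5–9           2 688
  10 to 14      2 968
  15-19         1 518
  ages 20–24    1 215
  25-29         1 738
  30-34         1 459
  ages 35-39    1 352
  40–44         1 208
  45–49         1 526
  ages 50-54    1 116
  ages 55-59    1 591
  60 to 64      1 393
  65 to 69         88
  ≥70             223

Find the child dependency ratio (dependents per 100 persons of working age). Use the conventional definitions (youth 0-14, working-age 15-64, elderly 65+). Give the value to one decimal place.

0–14: 2 501 + 2 688 + 2 968 = 8 157
15–64: 1 518 + 1 215 + 1 738 + 1 459 + 1 352 + 1 208 + 1 526 + 1 116 + 1 591 + 1 393 = 14 116
65+: 88 + 223 = 311
Youth dependency ratio = 8 157 / 14 116 × 100 = 57.8

Youth dependency ratio: 57.8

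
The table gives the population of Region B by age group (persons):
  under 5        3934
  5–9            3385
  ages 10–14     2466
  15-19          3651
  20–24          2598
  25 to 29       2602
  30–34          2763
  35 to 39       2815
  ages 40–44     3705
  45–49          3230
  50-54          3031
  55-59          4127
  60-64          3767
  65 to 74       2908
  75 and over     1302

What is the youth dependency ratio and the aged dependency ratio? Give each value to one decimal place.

Youth dependency ratio: 30.3
Old-age dependency ratio: 13.0

0–14: 3934 + 3385 + 2466 = 9785
15–64: 3651 + 2598 + 2602 + 2763 + 2815 + 3705 + 3230 + 3031 + 4127 + 3767 = 32289
65+: 2908 + 1302 = 4210
Youth dependency ratio = 9785 / 32289 × 100 = 30.3
Old-age dependency ratio = 4210 / 32289 × 100 = 13.0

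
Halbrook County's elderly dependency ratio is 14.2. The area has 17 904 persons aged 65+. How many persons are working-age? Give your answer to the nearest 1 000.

Old-age dependency ratio = elderly / working-age × 100
14.2 = 17 904 / W × 100
⇒ 126 000

Working-age: 126 000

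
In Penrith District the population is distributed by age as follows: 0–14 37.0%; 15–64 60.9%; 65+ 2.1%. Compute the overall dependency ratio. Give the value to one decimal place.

Total dependency ratio: 64.2

Total dependency ratio = (37.0 + 2.1) / 60.9 × 100 = 39.1 / 60.9 × 100 = 64.2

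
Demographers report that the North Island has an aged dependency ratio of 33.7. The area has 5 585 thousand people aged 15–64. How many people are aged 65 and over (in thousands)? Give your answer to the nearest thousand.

Old-age dependency ratio = elderly / working-age × 100
33.7 = E / 5 585 × 100
⇒ 1 882

Aged 65 and over: 1 882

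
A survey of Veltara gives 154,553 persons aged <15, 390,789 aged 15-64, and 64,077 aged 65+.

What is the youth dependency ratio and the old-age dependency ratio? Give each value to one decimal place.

Youth dependency ratio: 39.5
Old-age dependency ratio: 16.4

Youth dependency ratio = 154,553 / 390,789 × 100 = 39.5
Old-age dependency ratio = 64,077 / 390,789 × 100 = 16.4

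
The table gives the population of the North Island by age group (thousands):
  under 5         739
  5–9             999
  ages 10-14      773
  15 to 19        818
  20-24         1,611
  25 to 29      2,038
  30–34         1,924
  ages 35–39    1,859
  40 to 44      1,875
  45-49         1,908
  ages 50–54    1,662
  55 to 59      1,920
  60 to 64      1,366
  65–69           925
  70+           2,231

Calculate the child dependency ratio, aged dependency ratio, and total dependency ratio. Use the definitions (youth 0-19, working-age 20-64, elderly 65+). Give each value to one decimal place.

0–19: 739 + 999 + 773 + 818 = 3,329
20–64: 1,611 + 2,038 + 1,924 + 1,859 + 1,875 + 1,908 + 1,662 + 1,920 + 1,366 = 16,163
65+: 925 + 2,231 = 3,156
Youth dependency ratio = 3,329 / 16,163 × 100 = 20.6
Old-age dependency ratio = 3,156 / 16,163 × 100 = 19.5
Total dependency ratio = (3,329 + 3,156) / 16,163 × 100 = 6,485 / 16,163 × 100 = 40.1

Youth dependency ratio: 20.6
Old-age dependency ratio: 19.5
Total dependency ratio: 40.1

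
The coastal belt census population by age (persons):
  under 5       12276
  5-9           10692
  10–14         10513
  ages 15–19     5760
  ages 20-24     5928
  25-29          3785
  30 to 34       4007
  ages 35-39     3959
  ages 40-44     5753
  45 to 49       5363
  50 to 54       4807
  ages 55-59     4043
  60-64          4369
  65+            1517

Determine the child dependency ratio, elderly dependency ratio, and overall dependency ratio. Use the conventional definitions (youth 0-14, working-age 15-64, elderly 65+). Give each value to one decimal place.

0–14: 12276 + 10692 + 10513 = 33481
15–64: 5760 + 5928 + 3785 + 4007 + 3959 + 5753 + 5363 + 4807 + 4043 + 4369 = 47774
65+: 1517
Youth dependency ratio = 33481 / 47774 × 100 = 70.1
Old-age dependency ratio = 1517 / 47774 × 100 = 3.2
Total dependency ratio = (33481 + 1517) / 47774 × 100 = 34998 / 47774 × 100 = 73.3

Youth dependency ratio: 70.1
Old-age dependency ratio: 3.2
Total dependency ratio: 73.3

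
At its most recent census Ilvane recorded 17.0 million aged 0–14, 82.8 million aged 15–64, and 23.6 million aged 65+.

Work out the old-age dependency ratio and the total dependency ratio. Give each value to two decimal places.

Old-age dependency ratio: 28.50
Total dependency ratio: 49.03

Old-age dependency ratio = 23.6 / 82.8 × 100 = 28.50
Total dependency ratio = (17.0 + 23.6) / 82.8 × 100 = 40.6 / 82.8 × 100 = 49.03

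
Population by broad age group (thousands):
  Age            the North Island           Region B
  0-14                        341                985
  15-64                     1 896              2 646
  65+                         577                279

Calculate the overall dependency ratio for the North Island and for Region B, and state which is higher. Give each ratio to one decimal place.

the North Island: (341 + 577) / 1 896 × 100 = 918 / 1 896 × 100 = 48.4
Region B: (985 + 279) / 2 646 × 100 = 1 264 / 2 646 × 100 = 47.8

the North Island: 48.4
Region B: 47.8
Higher: the North Island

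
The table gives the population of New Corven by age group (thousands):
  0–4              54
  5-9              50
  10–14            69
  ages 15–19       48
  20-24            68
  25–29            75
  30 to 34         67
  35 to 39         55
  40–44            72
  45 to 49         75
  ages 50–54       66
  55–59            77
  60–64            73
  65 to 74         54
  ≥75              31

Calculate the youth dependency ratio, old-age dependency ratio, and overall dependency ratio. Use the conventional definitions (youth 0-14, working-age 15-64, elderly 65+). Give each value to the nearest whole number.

Youth dependency ratio: 26
Old-age dependency ratio: 13
Total dependency ratio: 38

0–14: 54 + 50 + 69 = 173
15–64: 48 + 68 + 75 + 67 + 55 + 72 + 75 + 66 + 77 + 73 = 676
65+: 54 + 31 = 85
Youth dependency ratio = 173 / 676 × 100 = 26
Old-age dependency ratio = 85 / 676 × 100 = 13
Total dependency ratio = (173 + 85) / 676 × 100 = 258 / 676 × 100 = 38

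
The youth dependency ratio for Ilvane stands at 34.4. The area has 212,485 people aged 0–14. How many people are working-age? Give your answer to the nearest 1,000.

Working-age: 618,000

Youth dependency ratio = youth / working-age × 100
34.4 = 212,485 / W × 100
⇒ 618,000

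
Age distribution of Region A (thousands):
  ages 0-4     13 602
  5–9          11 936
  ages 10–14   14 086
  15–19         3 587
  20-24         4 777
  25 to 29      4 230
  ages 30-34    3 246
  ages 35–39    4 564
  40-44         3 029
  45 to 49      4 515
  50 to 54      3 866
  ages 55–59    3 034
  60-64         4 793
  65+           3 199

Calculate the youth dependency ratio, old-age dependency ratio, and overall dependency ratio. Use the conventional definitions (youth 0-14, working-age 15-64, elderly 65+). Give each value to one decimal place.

0–14: 13 602 + 11 936 + 14 086 = 39 624
15–64: 3 587 + 4 777 + 4 230 + 3 246 + 4 564 + 3 029 + 4 515 + 3 866 + 3 034 + 4 793 = 39 641
65+: 3 199
Youth dependency ratio = 39 624 / 39 641 × 100 = 100.0
Old-age dependency ratio = 3 199 / 39 641 × 100 = 8.1
Total dependency ratio = (39 624 + 3 199) / 39 641 × 100 = 42 823 / 39 641 × 100 = 108.0

Youth dependency ratio: 100.0
Old-age dependency ratio: 8.1
Total dependency ratio: 108.0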